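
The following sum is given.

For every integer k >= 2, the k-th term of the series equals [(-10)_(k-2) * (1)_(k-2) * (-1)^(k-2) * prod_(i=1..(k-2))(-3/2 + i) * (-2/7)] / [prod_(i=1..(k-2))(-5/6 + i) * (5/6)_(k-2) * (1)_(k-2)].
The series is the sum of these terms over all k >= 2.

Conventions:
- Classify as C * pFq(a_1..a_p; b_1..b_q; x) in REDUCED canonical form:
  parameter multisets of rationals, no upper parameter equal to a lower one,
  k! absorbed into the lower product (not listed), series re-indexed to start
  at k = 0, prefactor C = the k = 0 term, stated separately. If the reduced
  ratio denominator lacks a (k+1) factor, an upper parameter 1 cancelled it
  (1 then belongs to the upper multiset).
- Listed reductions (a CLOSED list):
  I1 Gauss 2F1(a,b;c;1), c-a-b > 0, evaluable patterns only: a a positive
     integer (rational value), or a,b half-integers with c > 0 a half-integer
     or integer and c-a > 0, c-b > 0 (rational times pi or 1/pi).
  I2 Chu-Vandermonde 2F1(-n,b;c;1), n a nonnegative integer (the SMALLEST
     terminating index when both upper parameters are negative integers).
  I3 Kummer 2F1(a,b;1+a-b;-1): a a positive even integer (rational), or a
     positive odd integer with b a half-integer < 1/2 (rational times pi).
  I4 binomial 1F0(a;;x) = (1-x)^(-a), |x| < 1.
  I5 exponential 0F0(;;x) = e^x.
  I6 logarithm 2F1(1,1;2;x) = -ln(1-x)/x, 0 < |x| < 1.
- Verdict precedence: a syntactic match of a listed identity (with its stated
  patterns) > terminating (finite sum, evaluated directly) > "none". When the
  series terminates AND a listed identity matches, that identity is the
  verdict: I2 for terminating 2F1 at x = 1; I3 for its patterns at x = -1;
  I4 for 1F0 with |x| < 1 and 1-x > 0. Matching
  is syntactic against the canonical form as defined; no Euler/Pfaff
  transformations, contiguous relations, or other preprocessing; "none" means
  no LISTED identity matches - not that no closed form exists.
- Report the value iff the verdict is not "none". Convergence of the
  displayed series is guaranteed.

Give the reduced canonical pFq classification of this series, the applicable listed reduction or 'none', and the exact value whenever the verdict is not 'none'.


Classification (C = -2/7): 3F2 with upper {-10, -1/2, 1}, lower {1/6, 5/6}, argument x = -1. Verdict: terminating - no listed pattern fits, but -10 in the upper list cuts the series at k = 10; direct evaluation. Its exact value is 3624091700649526558742/12881495372922671495.

Key step: with t_0 = -2/7, the running product (C = -2/7) telescopes to a rising factorial.
Step ratio: r(k) = (-1) * (k-10) (k-1/2) (k+1) / [(k+1/6) (k+5/6) (k+1)] - rational; roots negated = parameters, x = (-1), C = -2/7.


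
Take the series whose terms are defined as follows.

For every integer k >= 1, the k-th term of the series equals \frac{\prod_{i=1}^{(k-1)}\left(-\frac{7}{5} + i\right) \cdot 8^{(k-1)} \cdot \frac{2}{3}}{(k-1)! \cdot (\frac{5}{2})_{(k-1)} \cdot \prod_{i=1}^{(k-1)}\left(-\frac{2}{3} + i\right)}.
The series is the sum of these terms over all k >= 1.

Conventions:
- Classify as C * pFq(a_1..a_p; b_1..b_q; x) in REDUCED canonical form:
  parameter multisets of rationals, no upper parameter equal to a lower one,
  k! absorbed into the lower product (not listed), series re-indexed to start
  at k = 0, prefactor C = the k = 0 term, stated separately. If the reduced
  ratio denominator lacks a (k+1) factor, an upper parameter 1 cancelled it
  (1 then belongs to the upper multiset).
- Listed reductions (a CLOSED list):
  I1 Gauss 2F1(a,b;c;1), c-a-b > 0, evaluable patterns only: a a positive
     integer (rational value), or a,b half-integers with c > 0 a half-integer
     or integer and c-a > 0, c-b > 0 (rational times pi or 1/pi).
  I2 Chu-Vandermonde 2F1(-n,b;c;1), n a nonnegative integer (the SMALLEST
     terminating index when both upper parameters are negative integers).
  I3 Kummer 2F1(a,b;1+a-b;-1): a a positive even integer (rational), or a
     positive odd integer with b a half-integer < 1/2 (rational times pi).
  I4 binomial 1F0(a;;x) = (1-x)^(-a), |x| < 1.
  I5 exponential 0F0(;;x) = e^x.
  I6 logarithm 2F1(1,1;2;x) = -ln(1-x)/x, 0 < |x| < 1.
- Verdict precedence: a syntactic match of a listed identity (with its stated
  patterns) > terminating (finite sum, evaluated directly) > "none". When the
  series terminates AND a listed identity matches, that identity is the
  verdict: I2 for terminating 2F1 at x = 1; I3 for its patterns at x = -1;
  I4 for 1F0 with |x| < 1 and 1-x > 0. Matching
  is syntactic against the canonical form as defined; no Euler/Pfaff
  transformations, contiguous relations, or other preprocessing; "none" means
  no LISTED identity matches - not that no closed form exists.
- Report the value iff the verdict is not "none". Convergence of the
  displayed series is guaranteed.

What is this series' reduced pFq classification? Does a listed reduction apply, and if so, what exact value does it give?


Reduced: x = 8, 1F2, upper = {-\frac{2}{5}}, lower = {\frac{1}{3}, \frac{5}{2}}, C = \frac{2}{3}. Verdict: none (x = 8): each listed identity misses the multisets {-\frac{2}{5}} ; {\frac{1}{3}, \frac{5}{2}}.

The tell: t_0 being \frac{2}{3}, the running product (prefactor 2/3) telescopes to a rising factorial.
Ratio: r(k) = 8 * (k-\frac{2}{5}) / [(k+\frac{1}{3}) (k+\frac{5}{2}) (k+1)] - rational in k, leading ratio 8; with t_0 = \frac{2}{3}, classification follows.


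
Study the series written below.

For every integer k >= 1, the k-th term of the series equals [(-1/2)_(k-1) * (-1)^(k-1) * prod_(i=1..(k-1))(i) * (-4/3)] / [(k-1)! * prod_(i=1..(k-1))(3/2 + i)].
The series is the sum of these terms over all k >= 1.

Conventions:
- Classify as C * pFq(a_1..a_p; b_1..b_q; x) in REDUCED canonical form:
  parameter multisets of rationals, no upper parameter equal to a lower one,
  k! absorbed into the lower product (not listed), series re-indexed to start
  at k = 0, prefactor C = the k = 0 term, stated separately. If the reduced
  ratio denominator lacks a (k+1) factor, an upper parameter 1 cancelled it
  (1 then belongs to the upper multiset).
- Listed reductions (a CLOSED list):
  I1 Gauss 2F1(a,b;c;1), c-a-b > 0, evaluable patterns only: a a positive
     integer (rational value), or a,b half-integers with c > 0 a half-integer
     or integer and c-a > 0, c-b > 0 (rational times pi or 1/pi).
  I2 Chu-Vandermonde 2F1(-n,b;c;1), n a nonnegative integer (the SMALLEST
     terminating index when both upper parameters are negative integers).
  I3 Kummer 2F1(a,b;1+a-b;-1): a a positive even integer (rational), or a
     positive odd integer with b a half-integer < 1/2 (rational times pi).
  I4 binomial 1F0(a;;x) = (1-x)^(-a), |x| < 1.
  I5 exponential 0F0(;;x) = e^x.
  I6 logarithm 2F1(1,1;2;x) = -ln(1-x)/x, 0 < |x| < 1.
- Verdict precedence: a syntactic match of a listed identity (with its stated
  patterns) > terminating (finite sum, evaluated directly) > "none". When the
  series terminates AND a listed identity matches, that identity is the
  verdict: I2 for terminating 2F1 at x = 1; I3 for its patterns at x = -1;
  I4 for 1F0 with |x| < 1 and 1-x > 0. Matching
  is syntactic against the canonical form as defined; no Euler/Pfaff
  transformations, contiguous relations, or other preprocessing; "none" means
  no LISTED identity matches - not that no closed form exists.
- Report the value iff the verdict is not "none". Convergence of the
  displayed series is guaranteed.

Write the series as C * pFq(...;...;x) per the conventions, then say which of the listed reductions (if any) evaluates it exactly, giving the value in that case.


Reduced: x = -1, 2F1, upper = {-1/2, 1}, lower = {5/2}, C = -4/3. Verdict: the Kummer evaluation I3 matches (x = -1; c = 5/2 equals 1+a-b for upper {-1/2, 1}: listed pattern). Its exact value is (-1/2) * pi.

The tell: t_0 being -4/3, the running product (C = -4/3, x = -1) telescopes to a rising factorial.
Consecutive-term ratio: r(k) = (-1) * (k-1/2) (k+1) / [(k+5/2) (k+1)] ; factor over Q: parameters, x = (-1), and C = -4/3.


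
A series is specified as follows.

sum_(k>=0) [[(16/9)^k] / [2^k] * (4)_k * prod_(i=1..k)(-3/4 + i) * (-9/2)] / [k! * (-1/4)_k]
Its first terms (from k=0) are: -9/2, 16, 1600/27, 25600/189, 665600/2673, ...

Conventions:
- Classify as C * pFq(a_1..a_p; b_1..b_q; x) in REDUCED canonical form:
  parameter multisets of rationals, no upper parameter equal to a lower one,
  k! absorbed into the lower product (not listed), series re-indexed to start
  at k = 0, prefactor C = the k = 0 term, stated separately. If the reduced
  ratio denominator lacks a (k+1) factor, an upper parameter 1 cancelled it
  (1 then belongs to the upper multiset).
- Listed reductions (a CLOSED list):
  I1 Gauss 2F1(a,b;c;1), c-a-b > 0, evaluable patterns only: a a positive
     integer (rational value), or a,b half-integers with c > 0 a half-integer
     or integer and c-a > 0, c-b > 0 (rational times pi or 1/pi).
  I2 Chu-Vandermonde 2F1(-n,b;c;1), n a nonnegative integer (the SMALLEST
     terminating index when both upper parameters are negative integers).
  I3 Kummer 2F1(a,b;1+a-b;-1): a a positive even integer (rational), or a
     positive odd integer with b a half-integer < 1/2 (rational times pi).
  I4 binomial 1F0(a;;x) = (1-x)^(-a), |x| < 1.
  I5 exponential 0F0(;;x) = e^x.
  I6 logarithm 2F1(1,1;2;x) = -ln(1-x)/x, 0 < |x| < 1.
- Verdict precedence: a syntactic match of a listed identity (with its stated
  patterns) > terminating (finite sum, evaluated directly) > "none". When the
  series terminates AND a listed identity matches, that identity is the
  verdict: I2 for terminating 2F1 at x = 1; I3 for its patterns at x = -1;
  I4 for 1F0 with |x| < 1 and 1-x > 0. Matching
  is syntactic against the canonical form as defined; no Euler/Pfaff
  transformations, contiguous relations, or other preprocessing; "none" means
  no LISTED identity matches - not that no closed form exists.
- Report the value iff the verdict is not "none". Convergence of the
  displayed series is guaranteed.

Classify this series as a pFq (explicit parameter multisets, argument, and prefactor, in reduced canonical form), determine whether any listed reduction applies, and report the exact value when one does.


Canonical form: C = -9/2 times 2F1 with upper {1/4, 4}, lower {-1/4}, x = 8/9. Verdict: none. A 2F1 with upper {1/4, 4} fits none of I1-I6 at x = 8/9; the sum runs forever.

The tell: with t_0 = -9/2, the two k-th powers (C = -9/2) combine into one argument.
Ratio: r(k) = (8/9) * (k+1/4) (k+4) / [(k-1/4) (k+1)] - rational in k. x = (8/9); t_0 = -9/2; negate the roots.


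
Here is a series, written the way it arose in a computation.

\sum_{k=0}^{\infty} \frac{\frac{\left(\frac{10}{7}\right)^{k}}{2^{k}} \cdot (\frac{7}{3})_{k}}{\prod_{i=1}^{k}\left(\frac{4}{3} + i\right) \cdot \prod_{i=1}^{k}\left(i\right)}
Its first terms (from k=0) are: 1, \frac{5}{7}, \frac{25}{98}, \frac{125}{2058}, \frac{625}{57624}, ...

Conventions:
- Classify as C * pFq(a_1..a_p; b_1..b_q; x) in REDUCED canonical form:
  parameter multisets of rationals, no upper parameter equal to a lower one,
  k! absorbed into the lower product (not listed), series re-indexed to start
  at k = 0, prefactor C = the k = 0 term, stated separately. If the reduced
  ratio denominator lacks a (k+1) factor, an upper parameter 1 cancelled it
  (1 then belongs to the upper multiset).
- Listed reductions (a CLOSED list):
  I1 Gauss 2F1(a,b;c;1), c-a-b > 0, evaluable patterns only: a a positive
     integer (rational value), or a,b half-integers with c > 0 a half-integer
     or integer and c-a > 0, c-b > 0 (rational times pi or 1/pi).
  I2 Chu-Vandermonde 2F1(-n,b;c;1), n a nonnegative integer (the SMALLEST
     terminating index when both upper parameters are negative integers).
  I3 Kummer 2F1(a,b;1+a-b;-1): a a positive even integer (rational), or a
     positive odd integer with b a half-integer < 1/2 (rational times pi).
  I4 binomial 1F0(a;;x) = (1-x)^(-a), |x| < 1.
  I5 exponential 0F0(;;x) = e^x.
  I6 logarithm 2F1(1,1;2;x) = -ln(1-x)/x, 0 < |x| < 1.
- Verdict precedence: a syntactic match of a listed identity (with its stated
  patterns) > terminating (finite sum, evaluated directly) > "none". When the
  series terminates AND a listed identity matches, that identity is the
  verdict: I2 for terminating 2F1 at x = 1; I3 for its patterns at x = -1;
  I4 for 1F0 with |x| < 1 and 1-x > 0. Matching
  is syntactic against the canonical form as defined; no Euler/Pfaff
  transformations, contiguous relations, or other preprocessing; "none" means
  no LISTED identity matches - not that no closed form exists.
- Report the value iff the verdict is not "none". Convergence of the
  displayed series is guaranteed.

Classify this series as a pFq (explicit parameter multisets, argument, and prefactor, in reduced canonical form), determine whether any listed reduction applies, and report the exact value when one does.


Structural cue: x = \frac{5}{7} and the product of the first k integers (prefactor 1) is k!.
Consecutive-term ratio: r(k) = \frac{5}{7} * 1 / [(k+1)] - rational in k, leading ratio \frac{5}{7}; with t_0 = 1, classification follows.

Prefactor 1, argument \frac{5}{7}: 0F0 with upper {-} over lower {-}. Verdict: the I5 exponential reduction applies (the 0F0 exponential series at x = \frac{5}{7}). Sum: e^{\frac{5}{7}}.


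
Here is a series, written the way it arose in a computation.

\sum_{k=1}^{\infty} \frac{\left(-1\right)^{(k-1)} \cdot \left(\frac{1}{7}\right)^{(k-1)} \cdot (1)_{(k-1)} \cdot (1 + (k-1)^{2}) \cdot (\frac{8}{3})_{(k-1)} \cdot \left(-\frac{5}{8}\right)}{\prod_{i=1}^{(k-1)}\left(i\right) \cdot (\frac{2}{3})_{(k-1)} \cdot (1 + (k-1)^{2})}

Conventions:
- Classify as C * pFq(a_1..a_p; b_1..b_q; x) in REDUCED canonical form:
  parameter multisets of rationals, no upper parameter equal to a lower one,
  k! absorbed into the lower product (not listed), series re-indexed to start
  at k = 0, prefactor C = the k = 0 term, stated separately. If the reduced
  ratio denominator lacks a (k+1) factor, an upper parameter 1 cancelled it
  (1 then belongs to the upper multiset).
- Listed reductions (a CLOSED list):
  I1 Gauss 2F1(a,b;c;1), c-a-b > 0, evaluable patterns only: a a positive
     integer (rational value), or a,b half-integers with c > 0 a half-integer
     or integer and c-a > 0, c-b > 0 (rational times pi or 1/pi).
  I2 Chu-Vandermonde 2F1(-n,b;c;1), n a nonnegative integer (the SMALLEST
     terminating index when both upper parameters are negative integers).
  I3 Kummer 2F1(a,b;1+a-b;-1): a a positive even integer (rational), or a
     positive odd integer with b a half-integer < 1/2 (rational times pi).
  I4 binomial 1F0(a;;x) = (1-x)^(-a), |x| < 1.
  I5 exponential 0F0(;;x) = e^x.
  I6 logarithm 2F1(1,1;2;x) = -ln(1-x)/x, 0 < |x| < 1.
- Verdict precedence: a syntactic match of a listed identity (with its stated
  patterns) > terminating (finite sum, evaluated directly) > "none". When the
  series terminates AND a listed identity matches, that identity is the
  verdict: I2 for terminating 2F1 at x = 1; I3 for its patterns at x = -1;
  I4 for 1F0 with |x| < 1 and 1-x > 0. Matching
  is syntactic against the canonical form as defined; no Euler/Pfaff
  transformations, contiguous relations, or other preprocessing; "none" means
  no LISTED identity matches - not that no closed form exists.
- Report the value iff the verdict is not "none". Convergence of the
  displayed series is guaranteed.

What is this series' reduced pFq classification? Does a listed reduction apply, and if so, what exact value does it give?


At argument -\frac{1}{7}: a 2F1 with upper {1, \frac{8}{3}}, lower {\frac{2}{3}}, scaled by C = -\frac{5}{8}. Verdict: none here - no I1-I6 shape fits x = -\frac{1}{7} with lower {\frac{2}{3}}.

The tell: with t_0 = -\frac{5}{8}, the product of the first k integers (prefactor -5/8) is k!.
Consecutive-term ratio: r(k) = -\frac{1}{7} * (k+1) (k+\frac{8}{3}) / [(k+\frac{2}{3}) (k+1)] - rational; roots negated = parameters, x = -\frac{1}{7}, C = -\frac{5}{8}.


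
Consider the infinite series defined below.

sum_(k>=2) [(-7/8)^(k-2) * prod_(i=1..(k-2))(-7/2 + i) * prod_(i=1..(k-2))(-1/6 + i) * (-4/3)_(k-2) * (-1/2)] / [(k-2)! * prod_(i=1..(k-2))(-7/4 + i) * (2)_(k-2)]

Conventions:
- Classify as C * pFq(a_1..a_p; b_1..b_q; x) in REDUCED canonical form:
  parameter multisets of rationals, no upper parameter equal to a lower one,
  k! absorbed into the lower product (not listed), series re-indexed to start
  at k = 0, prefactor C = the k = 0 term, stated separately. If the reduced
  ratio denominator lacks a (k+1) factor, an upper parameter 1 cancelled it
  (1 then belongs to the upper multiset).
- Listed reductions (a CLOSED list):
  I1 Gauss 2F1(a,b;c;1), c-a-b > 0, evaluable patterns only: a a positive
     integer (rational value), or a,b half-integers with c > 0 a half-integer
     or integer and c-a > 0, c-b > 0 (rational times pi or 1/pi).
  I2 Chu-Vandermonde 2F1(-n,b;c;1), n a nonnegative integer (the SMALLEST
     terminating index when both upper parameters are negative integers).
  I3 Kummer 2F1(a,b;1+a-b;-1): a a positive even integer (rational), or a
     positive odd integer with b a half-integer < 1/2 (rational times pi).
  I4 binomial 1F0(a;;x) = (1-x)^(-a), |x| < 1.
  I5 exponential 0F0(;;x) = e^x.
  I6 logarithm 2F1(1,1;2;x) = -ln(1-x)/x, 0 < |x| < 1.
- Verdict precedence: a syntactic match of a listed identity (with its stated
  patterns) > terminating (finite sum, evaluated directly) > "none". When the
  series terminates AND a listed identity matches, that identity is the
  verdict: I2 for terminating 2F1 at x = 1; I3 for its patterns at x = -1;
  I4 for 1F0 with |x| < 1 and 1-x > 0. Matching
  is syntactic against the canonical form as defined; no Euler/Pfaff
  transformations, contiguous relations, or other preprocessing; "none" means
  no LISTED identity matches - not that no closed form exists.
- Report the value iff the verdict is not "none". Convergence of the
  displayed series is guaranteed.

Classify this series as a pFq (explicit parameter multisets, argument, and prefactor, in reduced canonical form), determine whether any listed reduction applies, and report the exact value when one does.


Reduced: x = -7/8, 3F2, upper = {-5/2, -4/3, 5/6}, lower = {-3/4, 2}, C = -1/2. Verdict: none here - no I1-I6 shape fits x = -7/8 with lower {-3/4, 2}.

Key step: x = (-7/8) and the lower running product (prefactor -1/2) is a rising factorial.
Step ratio: r(k) = (-7/8) * (k-5/2) (k-4/3) (k+5/6) / [(k-3/4) (k+2) (k+1)] - rational in k. x = (-7/8); t_0 = -1/2; negate the roots.


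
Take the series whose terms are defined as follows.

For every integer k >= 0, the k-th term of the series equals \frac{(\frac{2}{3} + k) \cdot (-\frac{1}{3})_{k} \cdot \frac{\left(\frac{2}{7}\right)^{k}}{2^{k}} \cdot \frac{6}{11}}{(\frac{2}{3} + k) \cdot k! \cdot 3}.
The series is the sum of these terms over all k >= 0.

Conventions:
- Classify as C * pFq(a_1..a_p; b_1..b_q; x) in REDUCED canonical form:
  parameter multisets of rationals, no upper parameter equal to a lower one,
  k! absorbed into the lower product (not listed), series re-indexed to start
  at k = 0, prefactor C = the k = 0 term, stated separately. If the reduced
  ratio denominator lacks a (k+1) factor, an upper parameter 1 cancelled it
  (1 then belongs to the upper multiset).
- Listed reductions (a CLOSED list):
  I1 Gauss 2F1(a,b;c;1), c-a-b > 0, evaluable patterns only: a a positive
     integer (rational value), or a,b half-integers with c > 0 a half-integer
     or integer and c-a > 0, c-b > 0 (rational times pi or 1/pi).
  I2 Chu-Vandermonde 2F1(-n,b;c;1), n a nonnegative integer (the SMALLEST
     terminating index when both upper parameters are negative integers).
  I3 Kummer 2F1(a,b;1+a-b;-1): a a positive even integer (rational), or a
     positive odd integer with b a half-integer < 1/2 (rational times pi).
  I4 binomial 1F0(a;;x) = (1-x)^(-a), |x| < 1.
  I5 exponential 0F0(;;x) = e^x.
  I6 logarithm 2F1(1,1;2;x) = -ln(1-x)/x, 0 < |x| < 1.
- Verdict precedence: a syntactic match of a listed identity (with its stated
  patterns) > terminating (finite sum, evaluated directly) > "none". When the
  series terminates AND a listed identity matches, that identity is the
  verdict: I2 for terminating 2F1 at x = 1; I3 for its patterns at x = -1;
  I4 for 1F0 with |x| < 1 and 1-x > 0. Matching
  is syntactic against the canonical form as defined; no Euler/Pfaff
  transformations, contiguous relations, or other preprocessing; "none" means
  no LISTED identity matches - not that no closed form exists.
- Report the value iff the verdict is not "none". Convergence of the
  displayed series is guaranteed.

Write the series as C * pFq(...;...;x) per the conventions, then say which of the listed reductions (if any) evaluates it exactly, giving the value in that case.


Canonical form: C = \frac{2}{11} times 1F0 with upper {-\frac{1}{3}}, lower {-}, x = \frac{1}{7}. Verdict at x = \frac{1}{7}: the I4 binomial reduction matches (the 1F0 binomial series: exponent 1/3, x = \frac{1}{7}). Value: \frac{2}{11} \cdot \left(\frac{6}{7}\right)^{\frac{1}{3}}.

The tell: x = \frac{1}{7} and the factor k + 2/3 cancels (top and bottom), leaving C = 2/11, x = 1/7.
Step ratio: r(k) = \frac{1}{7} * (k-\frac{1}{3}) / [(k+1)] - rational; roots negated = parameters, x = \frac{1}{7}, C = \frac{2}{11}.


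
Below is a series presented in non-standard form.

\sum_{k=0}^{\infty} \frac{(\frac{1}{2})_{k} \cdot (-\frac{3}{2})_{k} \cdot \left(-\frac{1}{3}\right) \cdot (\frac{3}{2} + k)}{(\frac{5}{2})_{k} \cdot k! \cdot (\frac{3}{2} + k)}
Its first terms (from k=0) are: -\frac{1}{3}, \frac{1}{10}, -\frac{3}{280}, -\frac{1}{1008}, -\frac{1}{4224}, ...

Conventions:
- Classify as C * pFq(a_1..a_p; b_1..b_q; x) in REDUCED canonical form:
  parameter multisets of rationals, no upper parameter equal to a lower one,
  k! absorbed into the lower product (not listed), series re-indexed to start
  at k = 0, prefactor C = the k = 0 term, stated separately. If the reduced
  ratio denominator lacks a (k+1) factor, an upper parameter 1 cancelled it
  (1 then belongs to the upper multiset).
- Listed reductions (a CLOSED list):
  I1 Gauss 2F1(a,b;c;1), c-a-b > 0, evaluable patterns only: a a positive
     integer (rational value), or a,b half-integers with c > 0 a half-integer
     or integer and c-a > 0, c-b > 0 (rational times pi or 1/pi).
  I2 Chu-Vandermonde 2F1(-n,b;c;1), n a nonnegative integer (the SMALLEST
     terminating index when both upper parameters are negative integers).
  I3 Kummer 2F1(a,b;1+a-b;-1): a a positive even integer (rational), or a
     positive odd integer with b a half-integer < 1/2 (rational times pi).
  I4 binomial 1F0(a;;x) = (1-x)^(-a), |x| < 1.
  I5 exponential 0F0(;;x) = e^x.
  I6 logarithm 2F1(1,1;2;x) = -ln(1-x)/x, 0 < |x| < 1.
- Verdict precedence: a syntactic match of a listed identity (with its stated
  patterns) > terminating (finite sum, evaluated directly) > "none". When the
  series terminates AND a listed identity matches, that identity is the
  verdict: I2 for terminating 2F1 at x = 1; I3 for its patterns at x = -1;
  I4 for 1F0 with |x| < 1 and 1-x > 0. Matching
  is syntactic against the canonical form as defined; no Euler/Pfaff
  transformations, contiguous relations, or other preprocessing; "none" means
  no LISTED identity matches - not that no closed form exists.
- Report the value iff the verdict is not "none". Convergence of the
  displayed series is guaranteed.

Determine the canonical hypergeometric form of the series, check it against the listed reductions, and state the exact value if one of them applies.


Key observation: t_0 being -\frac{1}{3}, the factor k + 3/2 cancels (top and bottom), leaving prefactor -1/3.
Consecutive-term ratio: r(k) = 1 * (k-\frac{3}{2}) (k+\frac{1}{2}) / [(k+\frac{5}{2}) (k+1)] - rational in k, leading ratio 1; with t_0 = -\frac{1}{3}, classification follows.

This is -\frac{1}{3} * 2F1(-\frac{3}{2}, \frac{1}{2}; \frac{5}{2}; 1) in reduced canonical form. Verdict at x = 1: Gauss (I1, half-integer pattern) matches (x = 1; upper {-\frac{3}{2}, \frac{1}{2}} half-integers, c = \frac{5}{2} in the evaluable pattern). Hence: \left(-\frac{5}{64}\right) \cdot \pi.


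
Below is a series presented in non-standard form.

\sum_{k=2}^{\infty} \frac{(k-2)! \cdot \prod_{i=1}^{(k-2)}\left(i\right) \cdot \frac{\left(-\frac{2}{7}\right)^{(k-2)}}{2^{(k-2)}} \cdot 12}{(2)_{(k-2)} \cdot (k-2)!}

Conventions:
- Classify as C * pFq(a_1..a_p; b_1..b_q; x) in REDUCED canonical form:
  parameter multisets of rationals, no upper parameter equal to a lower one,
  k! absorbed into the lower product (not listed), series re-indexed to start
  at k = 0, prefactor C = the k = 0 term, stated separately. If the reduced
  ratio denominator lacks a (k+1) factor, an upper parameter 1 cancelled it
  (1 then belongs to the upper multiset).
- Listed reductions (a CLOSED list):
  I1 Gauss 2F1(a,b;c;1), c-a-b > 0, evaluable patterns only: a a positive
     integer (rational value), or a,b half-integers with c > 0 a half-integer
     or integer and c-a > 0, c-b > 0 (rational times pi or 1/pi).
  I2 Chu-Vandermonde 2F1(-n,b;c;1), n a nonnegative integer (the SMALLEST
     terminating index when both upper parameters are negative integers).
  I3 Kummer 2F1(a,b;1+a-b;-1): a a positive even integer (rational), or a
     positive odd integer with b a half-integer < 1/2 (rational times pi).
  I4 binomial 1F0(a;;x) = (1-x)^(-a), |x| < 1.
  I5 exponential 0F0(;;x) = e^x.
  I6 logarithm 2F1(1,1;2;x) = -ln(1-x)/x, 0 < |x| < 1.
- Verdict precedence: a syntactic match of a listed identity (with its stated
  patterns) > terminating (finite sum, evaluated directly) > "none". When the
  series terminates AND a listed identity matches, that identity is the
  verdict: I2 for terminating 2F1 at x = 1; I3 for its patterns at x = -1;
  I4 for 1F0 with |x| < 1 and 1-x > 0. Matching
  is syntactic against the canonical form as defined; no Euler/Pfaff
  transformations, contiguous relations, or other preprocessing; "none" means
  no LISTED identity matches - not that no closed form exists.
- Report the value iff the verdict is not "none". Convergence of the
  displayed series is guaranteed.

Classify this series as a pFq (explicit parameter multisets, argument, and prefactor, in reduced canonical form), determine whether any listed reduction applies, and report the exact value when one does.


x = -\frac{1}{7} here; the reduced form reads 2F1, upper {1, 1}, lower {2}, C = 12. Verdict: logarithm (I6) fires (the logarithm: parameters (1,1;2), x = -\frac{1}{7}). Hence: 84 \cdot \ln\left(\frac{8}{7}\right).

Structural cue: from the first term 12: the factorial ratio (prefactor 12) (k+a-1)!/(a-1)! is a rising factorial (a)_k.
Step ratio: r(k) = -\frac{1}{7} * (k+1) (k+1) / [(k+2) (k+1)] - rational in k. x = -\frac{1}{7}; t_0 = 12; negate the roots.


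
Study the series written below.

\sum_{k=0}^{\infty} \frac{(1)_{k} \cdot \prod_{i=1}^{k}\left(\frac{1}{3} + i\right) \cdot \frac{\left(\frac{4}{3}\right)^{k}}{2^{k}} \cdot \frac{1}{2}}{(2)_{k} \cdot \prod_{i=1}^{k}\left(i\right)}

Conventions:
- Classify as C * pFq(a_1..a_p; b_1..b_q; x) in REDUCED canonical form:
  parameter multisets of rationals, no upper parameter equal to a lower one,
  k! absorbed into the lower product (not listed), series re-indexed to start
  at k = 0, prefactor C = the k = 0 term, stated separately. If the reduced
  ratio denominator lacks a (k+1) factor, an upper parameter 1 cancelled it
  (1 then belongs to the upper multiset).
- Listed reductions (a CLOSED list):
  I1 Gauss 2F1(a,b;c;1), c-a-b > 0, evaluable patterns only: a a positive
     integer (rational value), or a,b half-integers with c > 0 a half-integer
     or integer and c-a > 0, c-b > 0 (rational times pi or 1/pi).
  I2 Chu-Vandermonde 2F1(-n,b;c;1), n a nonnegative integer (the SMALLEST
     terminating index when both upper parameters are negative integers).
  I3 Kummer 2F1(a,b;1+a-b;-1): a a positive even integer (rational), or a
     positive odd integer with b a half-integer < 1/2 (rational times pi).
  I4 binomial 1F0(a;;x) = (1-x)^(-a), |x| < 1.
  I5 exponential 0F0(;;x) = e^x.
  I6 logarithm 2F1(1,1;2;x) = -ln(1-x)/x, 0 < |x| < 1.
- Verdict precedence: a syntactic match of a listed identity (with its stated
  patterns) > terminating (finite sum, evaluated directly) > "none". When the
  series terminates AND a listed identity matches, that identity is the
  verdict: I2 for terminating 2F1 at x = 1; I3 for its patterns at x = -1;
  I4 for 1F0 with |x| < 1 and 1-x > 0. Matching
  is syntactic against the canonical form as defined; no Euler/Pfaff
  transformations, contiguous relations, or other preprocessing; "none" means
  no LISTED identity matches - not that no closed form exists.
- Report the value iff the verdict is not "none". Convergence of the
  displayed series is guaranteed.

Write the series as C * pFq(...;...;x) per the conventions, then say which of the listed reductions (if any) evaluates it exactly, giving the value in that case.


Structural cue: t_0 = \frac{1}{2} here, and the running product (C = 1/2) telescopes to a rising factorial.
Adjacent-term ratio: r(k) = \frac{2}{3} * (k+1) (k+\frac{4}{3}) / [(k+2) (k+1)] - rational in k. x = \frac{2}{3}; t_0 = \frac{1}{2}; negate the roots.

x = \frac{2}{3} here; the reduced form reads 2F1, upper {1, \frac{4}{3}}, lower {2}, C = \frac{1}{2}. Verdict: no listed reduction: x = \frac{2}{3} and upper {1, \frac{4}{3}} fail every I1-I6 pattern.


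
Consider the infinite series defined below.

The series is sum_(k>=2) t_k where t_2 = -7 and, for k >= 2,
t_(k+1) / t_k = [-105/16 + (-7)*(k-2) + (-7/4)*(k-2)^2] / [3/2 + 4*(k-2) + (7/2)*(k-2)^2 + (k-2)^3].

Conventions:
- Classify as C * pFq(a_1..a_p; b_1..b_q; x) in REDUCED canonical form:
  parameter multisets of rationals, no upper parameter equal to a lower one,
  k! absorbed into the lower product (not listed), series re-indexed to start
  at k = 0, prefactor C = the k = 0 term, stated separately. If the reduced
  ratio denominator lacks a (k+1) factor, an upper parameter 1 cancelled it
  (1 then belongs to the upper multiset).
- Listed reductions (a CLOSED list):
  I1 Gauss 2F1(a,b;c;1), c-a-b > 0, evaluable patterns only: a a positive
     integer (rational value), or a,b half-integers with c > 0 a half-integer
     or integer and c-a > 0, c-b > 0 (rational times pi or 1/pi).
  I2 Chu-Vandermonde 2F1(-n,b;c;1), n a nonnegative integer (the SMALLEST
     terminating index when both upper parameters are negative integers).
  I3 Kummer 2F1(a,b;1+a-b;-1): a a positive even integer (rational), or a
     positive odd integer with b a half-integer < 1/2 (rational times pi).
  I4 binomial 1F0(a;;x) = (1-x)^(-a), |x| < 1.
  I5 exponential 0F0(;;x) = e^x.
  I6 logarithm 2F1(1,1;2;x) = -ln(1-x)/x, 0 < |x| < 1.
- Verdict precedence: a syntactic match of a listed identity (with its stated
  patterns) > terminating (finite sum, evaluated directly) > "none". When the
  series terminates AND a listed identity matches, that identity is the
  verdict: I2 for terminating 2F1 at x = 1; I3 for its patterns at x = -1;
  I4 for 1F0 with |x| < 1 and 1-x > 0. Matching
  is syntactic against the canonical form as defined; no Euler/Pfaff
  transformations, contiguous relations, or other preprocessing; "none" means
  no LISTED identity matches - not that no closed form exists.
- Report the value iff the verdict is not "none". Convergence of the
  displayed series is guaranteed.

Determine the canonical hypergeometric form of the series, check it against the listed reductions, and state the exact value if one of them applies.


Structural cue: t_0 = -7 here, and the ratio is unreduced: k + 3/2 divides both sides (C = -7).
Term ratio: r(k) = (-7/4) * (k+5/2) / [(k+1) (k+1)] ; factor over Q: parameters, x = (-7/4), and C = -7.

With C = -7: the canonical form is 1F1(5/2; 1; -7/4). Verdict: no listed reduction: x = -7/4 and upper {5/2} fail every I1-I6 pattern.


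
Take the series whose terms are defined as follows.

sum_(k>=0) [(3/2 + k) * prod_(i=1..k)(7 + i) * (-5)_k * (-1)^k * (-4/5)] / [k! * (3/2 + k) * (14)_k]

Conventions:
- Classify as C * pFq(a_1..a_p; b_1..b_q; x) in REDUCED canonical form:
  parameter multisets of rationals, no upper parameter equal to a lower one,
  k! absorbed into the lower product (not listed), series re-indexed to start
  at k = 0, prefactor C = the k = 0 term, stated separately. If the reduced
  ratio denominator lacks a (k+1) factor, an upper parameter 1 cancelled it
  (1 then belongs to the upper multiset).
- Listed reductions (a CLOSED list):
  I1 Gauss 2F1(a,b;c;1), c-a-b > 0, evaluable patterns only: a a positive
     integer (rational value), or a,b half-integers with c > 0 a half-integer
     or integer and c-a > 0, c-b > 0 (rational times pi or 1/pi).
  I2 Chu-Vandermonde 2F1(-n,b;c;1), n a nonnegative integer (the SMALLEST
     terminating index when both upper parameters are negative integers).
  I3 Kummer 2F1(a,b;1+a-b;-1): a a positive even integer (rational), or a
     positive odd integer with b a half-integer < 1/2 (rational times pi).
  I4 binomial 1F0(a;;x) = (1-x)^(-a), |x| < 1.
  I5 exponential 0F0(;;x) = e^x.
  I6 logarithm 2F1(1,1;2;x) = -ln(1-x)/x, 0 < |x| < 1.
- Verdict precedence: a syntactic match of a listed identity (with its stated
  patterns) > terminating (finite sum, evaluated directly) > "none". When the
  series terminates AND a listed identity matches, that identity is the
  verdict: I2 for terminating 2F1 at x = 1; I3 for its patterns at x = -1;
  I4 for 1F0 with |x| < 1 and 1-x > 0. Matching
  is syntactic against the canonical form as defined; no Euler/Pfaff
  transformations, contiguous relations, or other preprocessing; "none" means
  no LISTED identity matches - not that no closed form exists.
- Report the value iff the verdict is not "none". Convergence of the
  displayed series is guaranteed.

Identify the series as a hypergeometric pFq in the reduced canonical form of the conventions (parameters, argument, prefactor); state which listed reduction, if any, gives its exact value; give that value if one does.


Canonical form: C = -4/5 times 2F1 with upper {-5, 8}, lower {14}, x = -1. Verdict: this is Kummer (I3) (x = -1; c = 14 equals 1+a-b for upper {-5, 8}: listed pattern). Value: -286/35.

Structural cue: with t_0 = -4/5, the running product (C = -4/5) telescopes to a rising factorial.
Term ratio: r(k) = (-1) * (k-5) (k+8) / [(k+14) (k+1)] ; factor over Q: parameters, x = (-1), and C = -4/5.


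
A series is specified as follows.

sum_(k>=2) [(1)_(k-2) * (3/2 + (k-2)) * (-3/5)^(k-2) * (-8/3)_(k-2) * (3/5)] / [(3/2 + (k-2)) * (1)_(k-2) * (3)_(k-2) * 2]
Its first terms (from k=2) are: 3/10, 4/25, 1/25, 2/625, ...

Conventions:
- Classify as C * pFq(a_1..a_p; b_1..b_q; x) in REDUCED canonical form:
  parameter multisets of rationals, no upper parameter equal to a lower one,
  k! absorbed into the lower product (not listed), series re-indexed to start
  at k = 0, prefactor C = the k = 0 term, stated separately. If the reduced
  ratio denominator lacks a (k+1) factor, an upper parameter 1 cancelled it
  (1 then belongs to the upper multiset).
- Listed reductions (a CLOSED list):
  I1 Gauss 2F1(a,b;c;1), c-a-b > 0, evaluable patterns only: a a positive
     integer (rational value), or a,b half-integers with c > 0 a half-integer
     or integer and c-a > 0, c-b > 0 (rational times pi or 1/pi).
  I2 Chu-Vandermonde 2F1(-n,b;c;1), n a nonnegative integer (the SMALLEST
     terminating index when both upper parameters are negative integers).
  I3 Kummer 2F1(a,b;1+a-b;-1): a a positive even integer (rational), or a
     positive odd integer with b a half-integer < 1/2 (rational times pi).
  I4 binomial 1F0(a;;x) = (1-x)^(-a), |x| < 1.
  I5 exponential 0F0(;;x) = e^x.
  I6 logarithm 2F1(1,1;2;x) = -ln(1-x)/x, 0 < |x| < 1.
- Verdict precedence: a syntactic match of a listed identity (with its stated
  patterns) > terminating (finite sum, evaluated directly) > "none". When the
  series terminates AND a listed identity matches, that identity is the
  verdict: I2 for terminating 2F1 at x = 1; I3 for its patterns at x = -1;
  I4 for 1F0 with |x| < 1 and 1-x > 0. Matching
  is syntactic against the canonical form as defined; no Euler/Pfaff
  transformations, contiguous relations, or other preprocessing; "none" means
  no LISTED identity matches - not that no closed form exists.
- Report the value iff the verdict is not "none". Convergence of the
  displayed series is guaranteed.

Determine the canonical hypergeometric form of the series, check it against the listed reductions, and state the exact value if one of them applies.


Prefactor 3/10, argument -3/5: 2F1 with upper {-8/3, 1} over lower {3}. Verdict: none - at argument -3/5 the multisets {-8/3, 1} ; {3} match no listed identity.

Structural cue: x = (-3/5) and k + 3/2 divides numerator and denominator alike; prefactor 3/10 after cancelling.
Adjacent-term ratio: r(k) = (-3/5) * (k-8/3) (k+1) / [(k+3) (k+1)] - poly over poly, x = (-3/5) from leading terms; C = 3/10 at k = 0.


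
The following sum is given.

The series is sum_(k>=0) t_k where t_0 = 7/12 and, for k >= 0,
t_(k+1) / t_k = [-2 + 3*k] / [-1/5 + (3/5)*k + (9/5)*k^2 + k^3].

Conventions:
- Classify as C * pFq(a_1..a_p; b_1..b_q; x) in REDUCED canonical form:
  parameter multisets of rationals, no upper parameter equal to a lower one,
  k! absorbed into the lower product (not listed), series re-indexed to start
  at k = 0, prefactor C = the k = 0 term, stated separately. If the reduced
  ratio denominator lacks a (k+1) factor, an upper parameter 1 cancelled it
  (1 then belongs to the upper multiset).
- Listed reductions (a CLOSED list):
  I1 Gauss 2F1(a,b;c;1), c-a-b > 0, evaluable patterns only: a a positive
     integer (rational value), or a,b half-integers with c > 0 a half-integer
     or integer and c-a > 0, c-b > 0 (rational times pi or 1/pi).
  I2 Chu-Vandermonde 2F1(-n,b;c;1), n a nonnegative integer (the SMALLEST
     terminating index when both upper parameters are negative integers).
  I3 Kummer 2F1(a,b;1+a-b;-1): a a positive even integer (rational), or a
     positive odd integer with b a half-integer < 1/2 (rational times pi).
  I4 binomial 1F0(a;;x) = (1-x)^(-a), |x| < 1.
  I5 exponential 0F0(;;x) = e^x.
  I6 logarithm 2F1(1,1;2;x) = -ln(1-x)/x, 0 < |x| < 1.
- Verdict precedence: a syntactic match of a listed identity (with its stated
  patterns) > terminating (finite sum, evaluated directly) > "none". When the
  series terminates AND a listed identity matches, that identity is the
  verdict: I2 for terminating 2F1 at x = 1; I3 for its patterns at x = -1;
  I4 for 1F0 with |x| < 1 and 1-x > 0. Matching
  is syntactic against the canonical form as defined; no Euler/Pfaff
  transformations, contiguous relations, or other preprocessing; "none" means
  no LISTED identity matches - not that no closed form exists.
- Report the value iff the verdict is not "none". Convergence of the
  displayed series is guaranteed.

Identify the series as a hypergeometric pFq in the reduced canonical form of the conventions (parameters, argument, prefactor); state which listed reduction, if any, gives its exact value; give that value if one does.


The series (x = 3) is 1F2: upper {-2/3}, lower {-1/5, 1}, prefactor 7/12. Verdict: no listed reduction: x = 3 and upper {-2/3} fail every I1-I6 pattern.

Key step: t_0 being 7/12, the expanded ratio factors over Q; prefactor 7/12, roots give parameters.
Consecutive-term ratio: r(k) = 3 * (k-2/3) / [(k-1/5) (k+1) (k+1)] - poly over poly, x = 3 from leading terms; C = 7/12 at k = 0.


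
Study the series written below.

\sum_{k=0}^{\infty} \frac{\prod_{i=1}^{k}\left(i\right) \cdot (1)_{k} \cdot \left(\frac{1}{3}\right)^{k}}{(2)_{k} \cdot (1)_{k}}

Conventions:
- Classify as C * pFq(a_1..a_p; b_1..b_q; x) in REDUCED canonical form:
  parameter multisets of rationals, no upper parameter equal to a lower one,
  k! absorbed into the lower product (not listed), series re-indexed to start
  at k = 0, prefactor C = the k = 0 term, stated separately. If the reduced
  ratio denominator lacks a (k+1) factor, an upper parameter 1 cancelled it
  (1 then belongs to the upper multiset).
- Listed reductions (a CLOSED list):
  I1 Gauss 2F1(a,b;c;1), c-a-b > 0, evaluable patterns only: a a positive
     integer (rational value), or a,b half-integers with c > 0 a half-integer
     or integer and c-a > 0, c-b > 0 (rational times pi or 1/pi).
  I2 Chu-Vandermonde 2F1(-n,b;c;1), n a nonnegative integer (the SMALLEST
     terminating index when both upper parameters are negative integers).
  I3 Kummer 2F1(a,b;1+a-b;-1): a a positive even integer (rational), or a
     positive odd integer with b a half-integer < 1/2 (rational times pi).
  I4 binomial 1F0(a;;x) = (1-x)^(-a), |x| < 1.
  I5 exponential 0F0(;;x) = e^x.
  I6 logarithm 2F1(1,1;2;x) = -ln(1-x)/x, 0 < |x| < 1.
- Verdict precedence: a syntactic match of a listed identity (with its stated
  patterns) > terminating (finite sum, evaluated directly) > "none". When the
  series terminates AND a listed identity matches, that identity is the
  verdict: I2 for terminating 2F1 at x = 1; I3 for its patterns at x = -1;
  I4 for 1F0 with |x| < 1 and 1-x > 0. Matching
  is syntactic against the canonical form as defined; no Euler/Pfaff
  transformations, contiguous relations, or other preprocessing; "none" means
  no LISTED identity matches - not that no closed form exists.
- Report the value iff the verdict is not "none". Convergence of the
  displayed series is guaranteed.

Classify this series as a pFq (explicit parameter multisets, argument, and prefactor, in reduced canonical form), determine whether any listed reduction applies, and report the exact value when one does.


Reduced: x = \frac{1}{3}, 2F1, upper = {1, 1}, lower = {2}, C = 1. Verdict: logarithm (I6) applies (the logarithm: parameters (1,1;2), x = \frac{1}{3}). Sum: \left(-3\right) \cdot \ln\left(\frac{2}{3}\right).

Structural cue: t_0 being 1, the running product (prefactor 1) telescopes to a rising factorial.
Term ratio: r(k) = \frac{1}{3} * (k+1) (k+1) / [(k+2) (k+1)] - rational; roots negated = parameters, x = \frac{1}{3}, C = 1.
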